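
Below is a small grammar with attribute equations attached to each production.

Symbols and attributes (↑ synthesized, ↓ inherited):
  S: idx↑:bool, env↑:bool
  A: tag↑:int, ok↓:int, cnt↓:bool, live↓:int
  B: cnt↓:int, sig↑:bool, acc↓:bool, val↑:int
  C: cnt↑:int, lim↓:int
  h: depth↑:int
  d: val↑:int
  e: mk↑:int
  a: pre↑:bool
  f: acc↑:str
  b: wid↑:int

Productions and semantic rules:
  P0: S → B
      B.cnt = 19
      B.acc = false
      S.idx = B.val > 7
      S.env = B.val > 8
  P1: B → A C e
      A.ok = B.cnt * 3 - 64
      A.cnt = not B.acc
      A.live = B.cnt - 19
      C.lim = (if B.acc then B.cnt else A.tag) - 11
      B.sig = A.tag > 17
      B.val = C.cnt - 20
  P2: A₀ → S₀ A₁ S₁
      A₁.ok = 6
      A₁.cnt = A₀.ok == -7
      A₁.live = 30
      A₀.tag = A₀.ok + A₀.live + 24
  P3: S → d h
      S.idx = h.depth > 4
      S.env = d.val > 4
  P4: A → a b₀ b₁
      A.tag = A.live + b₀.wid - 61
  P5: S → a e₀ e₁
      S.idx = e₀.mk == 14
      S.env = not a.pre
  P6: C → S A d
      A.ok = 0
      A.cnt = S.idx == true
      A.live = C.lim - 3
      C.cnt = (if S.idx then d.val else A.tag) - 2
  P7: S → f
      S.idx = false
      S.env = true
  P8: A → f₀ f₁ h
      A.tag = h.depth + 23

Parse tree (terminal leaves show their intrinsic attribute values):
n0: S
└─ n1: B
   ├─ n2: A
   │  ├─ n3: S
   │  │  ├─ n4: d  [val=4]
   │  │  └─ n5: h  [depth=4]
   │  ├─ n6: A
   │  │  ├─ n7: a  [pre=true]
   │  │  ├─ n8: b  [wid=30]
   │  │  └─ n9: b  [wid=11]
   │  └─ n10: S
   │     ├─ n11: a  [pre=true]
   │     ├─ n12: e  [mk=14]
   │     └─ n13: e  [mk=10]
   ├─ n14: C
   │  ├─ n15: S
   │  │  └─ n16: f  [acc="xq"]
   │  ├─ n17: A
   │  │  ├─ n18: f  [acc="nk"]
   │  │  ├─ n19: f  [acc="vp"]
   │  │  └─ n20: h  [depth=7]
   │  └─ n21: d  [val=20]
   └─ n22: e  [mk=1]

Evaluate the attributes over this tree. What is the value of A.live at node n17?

3

1. n1.cnt = 19  [19]
2. n1.acc = false  [false]
3. n2.ok = -7  [B.cnt * 3 - 64]
4. n2.cnt = true  [not B.acc]
5. n2.live = 0  [B.cnt - 19]
6. n4.val = 4  [terminal]
7. n5.depth = 4  [terminal]
8. n3.idx = false  [h.depth > 4]
9. n3.env = false  [d.val > 4]
10. n6.ok = 6  [6]
11. n6.cnt = true  [A₀.ok == -7]
12. n6.live = 30  [30]
13. n7.pre = true  [terminal]
14. n8.wid = 30  [terminal]
15. n9.wid = 11  [terminal]
16. n6.tag = -1  [A.live + b₀.wid - 61]
17. n11.pre = true  [terminal]
18. n12.mk = 14  [terminal]
19. n13.mk = 10  [terminal]
20. n10.idx = true  [e₀.mk == 14]
21. n10.env = false  [not a.pre]
22. n2.tag = 17  [A₀.ok + A₀.live + 24]
23. n14.lim = 6  [(if B.acc then B.cnt else A.tag) - 11]
24. n16.acc = "xq"  [terminal]
25. n15.idx = false  [false]
26. n15.env = true  [true]
27. n17.ok = 0  [0]
28. n17.cnt = false  [S.idx == true]
29. n17.live = 3  [C.lim - 3]
30. n18.acc = "nk"  [terminal]
31. n19.acc = "vp"  [terminal]
32. n20.depth = 7  [terminal]
33. n17.tag = 30  [h.depth + 23]
34. n21.val = 20  [terminal]
35. n14.cnt = 28  [(if S.idx then d.val else A.tag) - 2]
36. n22.mk = 1  [terminal]
37. n1.sig = false  [A.tag > 17]
38. n1.val = 8  [C.cnt - 20]
39. n0.idx = true  [B.val > 7]
40. n0.env = false  [B.val > 8]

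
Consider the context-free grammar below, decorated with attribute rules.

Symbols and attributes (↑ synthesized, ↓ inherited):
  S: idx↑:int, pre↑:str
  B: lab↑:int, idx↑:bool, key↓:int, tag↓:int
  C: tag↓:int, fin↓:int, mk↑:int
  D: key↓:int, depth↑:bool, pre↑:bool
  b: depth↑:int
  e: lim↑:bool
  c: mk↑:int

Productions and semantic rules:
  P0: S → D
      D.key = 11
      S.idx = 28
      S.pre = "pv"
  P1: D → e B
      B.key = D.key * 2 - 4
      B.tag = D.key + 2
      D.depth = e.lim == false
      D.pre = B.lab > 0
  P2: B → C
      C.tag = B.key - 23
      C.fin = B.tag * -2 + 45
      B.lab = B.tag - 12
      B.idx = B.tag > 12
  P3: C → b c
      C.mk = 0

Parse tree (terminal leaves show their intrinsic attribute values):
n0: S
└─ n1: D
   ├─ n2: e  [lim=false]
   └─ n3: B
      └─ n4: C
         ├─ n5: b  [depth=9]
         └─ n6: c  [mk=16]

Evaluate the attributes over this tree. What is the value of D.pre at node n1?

true

1. n1.key = 11  [11]
2. n2.lim = false  [terminal]
3. n3.key = 18  [D.key * 2 - 4]
4. n3.tag = 13  [D.key + 2]
5. n4.tag = -5  [B.key - 23]
6. n4.fin = 19  [B.tag * -2 + 45]
7. n5.depth = 9  [terminal]
8. n6.mk = 16  [terminal]
9. n4.mk = 0  [0]
10. n3.lab = 1  [B.tag - 12]
11. n3.idx = true  [B.tag > 12]
12. n1.depth = true  [e.lim == false]
13. n1.pre = true  [B.lab > 0]
14. n0.idx = 28  [28]
15. n0.pre = "pv"  ["pv"]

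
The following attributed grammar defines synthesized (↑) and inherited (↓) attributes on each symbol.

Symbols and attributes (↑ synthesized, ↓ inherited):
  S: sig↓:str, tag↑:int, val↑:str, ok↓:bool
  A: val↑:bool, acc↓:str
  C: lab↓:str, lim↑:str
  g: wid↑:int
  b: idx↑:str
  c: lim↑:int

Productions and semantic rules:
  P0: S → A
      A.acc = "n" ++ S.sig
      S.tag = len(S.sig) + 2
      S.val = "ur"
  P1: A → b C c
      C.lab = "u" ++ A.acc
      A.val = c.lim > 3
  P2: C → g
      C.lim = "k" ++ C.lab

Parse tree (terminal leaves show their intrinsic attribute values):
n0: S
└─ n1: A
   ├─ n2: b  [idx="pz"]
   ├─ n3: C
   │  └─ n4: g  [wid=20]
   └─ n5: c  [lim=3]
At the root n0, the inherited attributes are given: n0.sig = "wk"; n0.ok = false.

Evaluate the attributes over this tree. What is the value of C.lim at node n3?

1. n0.sig = "wk"  [given at root]
2. n0.ok = false  [given at root]
3. n1.acc = "nwk"  ["n" ++ S.sig]
4. n2.idx = "pz"  [terminal]
5. n3.lab = "unwk"  ["u" ++ A.acc]
6. n4.wid = 20  [terminal]
7. n3.lim = "kunwk"  ["k" ++ C.lab]
8. n5.lim = 3  [terminal]
9. n1.val = false  [c.lim > 3]
10. n0.tag = 4  [len(S.sig) + 2]
11. n0.val = "ur"  ["ur"]

"kunwk"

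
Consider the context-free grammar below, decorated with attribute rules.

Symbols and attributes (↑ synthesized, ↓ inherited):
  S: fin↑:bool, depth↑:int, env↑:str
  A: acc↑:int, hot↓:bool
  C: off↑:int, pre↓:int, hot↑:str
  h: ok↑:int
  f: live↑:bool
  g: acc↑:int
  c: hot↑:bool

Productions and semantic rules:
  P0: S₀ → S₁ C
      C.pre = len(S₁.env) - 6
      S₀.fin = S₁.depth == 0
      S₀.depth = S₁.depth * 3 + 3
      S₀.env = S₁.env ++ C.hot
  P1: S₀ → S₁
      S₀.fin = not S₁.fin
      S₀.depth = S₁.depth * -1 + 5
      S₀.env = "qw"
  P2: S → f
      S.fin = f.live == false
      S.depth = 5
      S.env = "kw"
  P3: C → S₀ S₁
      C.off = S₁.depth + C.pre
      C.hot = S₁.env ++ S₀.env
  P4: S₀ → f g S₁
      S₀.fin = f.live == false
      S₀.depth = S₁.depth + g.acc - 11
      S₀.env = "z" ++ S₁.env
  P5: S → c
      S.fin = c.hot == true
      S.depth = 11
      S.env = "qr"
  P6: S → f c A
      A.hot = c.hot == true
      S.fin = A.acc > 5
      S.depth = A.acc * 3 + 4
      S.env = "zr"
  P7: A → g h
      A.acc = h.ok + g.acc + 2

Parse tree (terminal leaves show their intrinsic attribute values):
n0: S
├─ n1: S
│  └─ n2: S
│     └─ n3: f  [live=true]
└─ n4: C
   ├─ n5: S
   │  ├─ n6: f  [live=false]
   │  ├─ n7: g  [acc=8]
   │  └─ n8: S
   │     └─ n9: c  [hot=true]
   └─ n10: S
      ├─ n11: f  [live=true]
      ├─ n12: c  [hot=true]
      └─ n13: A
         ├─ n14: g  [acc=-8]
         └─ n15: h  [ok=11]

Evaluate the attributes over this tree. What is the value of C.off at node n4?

15

1. n3.live = true  [terminal]
2. n2.fin = false  [f.live == false]
3. n2.depth = 5  [5]
4. n2.env = "kw"  ["kw"]
5. n1.fin = true  [not S₁.fin]
6. n1.depth = 0  [S₁.depth * -1 + 5]
7. n1.env = "qw"  ["qw"]
8. n4.pre = -4  [len(S₁.env) - 6]
9. n6.live = false  [terminal]
10. n7.acc = 8  [terminal]
11. n9.hot = true  [terminal]
12. n8.fin = true  [c.hot == true]
13. n8.depth = 11  [11]
14. n8.env = "qr"  ["qr"]
15. n5.fin = true  [f.live == false]
16. n5.depth = 8  [S₁.depth + g.acc - 11]
17. n5.env = "zqr"  ["z" ++ S₁.env]
18. n11.live = true  [terminal]
19. n12.hot = true  [terminal]
20. n13.hot = true  [c.hot == true]
21. n14.acc = -8  [terminal]
22. n15.ok = 11  [terminal]
23. n13.acc = 5  [h.ok + g.acc + 2]
24. n10.fin = false  [A.acc > 5]
25. n10.depth = 19  [A.acc * 3 + 4]
26. n10.env = "zr"  ["zr"]
27. n4.off = 15  [S₁.depth + C.pre]
28. n4.hot = "zrzqr"  [S₁.env ++ S₀.env]
29. n0.fin = true  [S₁.depth == 0]
30. n0.depth = 3  [S₁.depth * 3 + 3]
31. n0.env = "qwzrzqr"  [S₁.env ++ C.hot]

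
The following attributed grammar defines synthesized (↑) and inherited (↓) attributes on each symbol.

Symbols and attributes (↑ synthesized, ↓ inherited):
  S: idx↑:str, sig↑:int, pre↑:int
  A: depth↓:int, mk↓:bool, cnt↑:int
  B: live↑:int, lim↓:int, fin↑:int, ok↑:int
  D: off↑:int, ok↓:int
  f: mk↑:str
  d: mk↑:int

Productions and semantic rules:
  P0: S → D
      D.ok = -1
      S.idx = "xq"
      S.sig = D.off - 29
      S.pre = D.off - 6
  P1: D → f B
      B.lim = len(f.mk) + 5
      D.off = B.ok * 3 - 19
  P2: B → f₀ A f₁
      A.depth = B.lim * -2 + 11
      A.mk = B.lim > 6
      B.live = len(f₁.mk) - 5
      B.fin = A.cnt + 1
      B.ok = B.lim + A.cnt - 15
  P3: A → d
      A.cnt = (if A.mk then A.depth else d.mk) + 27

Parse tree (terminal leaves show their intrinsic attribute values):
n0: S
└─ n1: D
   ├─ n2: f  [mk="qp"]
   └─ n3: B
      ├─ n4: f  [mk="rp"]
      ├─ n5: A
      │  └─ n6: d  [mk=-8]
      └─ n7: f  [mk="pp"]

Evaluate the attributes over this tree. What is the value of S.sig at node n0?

0

1. n1.ok = -1  [-1]
2. n2.mk = "qp"  [terminal]
3. n3.lim = 7  [len(f.mk) + 5]
4. n4.mk = "rp"  [terminal]
5. n5.depth = -3  [B.lim * -2 + 11]
6. n5.mk = true  [B.lim > 6]
7. n6.mk = -8  [terminal]
8. n5.cnt = 24  [(if A.mk then A.depth else d.mk) + 27]
9. n7.mk = "pp"  [terminal]
10. n3.live = -3  [len(f₁.mk) - 5]
11. n3.fin = 25  [A.cnt + 1]
12. n3.ok = 16  [B.lim + A.cnt - 15]
13. n1.off = 29  [B.ok * 3 - 19]
14. n0.idx = "xq"  ["xq"]
15. n0.sig = 0  [D.off - 29]
16. n0.pre = 23  [D.off - 6]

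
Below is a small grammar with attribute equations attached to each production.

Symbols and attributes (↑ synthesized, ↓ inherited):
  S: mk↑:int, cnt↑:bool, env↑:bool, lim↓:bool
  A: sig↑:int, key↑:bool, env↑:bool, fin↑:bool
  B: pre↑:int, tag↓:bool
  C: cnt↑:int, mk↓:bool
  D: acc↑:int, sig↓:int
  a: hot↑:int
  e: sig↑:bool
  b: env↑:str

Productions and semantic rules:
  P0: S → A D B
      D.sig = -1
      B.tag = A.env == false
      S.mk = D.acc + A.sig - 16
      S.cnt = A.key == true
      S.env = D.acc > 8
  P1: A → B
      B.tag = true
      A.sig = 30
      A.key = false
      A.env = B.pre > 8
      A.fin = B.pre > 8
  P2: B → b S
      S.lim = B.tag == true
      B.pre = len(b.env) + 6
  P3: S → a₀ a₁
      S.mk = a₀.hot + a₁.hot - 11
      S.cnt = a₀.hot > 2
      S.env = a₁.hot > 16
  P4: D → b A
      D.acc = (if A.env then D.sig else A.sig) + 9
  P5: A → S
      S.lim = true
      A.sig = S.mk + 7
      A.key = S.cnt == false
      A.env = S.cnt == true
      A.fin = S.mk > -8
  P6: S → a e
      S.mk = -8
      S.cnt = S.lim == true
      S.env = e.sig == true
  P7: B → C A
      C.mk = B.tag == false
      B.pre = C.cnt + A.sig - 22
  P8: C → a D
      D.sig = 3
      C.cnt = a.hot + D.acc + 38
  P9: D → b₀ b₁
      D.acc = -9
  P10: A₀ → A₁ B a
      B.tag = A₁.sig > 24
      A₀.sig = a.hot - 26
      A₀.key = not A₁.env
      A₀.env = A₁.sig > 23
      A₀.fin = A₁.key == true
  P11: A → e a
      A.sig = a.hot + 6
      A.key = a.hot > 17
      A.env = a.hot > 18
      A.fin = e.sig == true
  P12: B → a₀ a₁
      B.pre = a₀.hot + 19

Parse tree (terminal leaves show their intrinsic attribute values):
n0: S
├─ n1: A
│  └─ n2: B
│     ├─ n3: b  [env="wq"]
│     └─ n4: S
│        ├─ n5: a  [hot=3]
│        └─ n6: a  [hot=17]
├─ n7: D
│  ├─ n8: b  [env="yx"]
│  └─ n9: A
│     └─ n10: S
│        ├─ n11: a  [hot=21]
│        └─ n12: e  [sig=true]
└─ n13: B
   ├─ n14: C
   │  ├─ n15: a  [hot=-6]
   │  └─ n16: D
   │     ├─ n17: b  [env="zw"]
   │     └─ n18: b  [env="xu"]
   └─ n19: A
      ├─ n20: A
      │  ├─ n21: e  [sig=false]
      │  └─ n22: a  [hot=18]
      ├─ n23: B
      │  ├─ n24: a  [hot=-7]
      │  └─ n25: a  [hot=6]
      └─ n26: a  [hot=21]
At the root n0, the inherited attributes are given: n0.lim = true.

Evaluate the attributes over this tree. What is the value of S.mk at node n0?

22

1. n0.lim = true  [given at root]
2. n2.tag = true  [true]
3. n3.env = "wq"  [terminal]
4. n4.lim = true  [B.tag == true]
5. n5.hot = 3  [terminal]
6. n6.hot = 17  [terminal]
7. n4.mk = 9  [a₀.hot + a₁.hot - 11]
8. n4.cnt = true  [a₀.hot > 2]
9. n4.env = true  [a₁.hot > 16]
10. n2.pre = 8  [len(b.env) + 6]
11. n1.sig = 30  [30]
12. n1.key = false  [false]
13. n1.env = false  [B.pre > 8]
14. n1.fin = false  [B.pre > 8]
15. n7.sig = -1  [-1]
16. n8.env = "yx"  [terminal]
17. n10.lim = true  [true]
18. n11.hot = 21  [terminal]
19. n12.sig = true  [terminal]
20. n10.mk = -8  [-8]
21. n10.cnt = true  [S.lim == true]
22. n10.env = true  [e.sig == true]
23. n9.sig = -1  [S.mk + 7]
24. n9.key = false  [S.cnt == false]
25. n9.env = true  [S.cnt == true]
26. n9.fin = false  [S.mk > -8]
27. n7.acc = 8  [(if A.env then D.sig else A.sig) + 9]
28. n13.tag = true  [A.env == false]
29. n14.mk = false  [B.tag == false]
30. n15.hot = -6  [terminal]
31. n16.sig = 3  [3]
32. n17.env = "zw"  [terminal]
33. n18.env = "xu"  [terminal]
34. n16.acc = -9  [-9]
35. n14.cnt = 23  [a.hot + D.acc + 38]
36. n21.sig = false  [terminal]
37. n22.hot = 18  [terminal]
38. n20.sig = 24  [a.hot + 6]
39. n20.key = true  [a.hot > 17]
40. n20.env = false  [a.hot > 18]
41. n20.fin = false  [e.sig == true]
42. n23.tag = false  [A₁.sig > 24]
43. n24.hot = -7  [terminal]
44. n25.hot = 6  [terminal]
45. n23.pre = 12  [a₀.hot + 19]
46. n26.hot = 21  [terminal]
47. n19.sig = -5  [a.hot - 26]
48. n19.key = true  [not A₁.env]
49. n19.env = true  [A₁.sig > 23]
50. n19.fin = true  [A₁.key == true]
51. n13.pre = -4  [C.cnt + A.sig - 22]
52. n0.mk = 22  [D.acc + A.sig - 16]
53. n0.cnt = false  [A.key == true]
54. n0.env = false  [D.acc > 8]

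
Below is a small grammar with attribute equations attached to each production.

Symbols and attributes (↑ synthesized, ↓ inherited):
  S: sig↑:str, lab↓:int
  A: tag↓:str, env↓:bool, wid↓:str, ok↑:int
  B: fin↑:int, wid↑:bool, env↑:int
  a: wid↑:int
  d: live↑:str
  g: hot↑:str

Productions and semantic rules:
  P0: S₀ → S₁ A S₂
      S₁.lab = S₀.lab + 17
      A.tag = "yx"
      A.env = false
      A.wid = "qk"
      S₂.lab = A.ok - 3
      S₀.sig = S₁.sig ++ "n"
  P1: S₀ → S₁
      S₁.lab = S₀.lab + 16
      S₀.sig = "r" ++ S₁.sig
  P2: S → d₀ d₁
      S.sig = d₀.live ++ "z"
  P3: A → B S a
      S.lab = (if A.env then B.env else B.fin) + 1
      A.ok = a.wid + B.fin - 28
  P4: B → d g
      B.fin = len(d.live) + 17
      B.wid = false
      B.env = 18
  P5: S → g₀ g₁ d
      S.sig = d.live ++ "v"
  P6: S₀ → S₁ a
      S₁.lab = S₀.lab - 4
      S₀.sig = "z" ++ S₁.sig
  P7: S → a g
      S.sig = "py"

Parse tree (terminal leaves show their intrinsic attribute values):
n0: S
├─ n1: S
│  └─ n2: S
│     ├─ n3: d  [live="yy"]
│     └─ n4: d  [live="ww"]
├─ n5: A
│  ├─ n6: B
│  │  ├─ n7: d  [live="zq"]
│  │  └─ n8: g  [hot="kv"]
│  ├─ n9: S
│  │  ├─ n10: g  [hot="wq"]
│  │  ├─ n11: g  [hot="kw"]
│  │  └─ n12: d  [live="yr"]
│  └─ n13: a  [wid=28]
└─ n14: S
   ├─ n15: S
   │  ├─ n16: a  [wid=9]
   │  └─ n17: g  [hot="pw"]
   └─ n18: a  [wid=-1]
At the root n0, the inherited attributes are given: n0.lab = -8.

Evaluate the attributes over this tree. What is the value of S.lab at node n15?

1. n0.lab = -8  [given at root]
2. n1.lab = 9  [S₀.lab + 17]
3. n2.lab = 25  [S₀.lab + 16]
4. n3.live = "yy"  [terminal]
5. n4.live = "ww"  [terminal]
6. n2.sig = "yyz"  [d₀.live ++ "z"]
7. n1.sig = "ryyz"  ["r" ++ S₁.sig]
8. n5.tag = "yx"  ["yx"]
9. n5.env = false  [false]
10. n5.wid = "qk"  ["qk"]
11. n7.live = "zq"  [terminal]
12. n8.hot = "kv"  [terminal]
13. n6.fin = 19  [len(d.live) + 17]
14. n6.wid = false  [false]
15. n6.env = 18  [18]
16. n9.lab = 20  [(if A.env then B.env else B.fin) + 1]
17. n10.hot = "wq"  [terminal]
18. n11.hot = "kw"  [terminal]
19. n12.live = "yr"  [terminal]
20. n9.sig = "yrv"  [d.live ++ "v"]
21. n13.wid = 28  [terminal]
22. n5.ok = 19  [a.wid + B.fin - 28]
23. n14.lab = 16  [A.ok - 3]
24. n15.lab = 12  [S₀.lab - 4]
25. n16.wid = 9  [terminal]
26. n17.hot = "pw"  [terminal]
27. n15.sig = "py"  ["py"]
28. n18.wid = -1  [terminal]
29. n14.sig = "zpy"  ["z" ++ S₁.sig]
30. n0.sig = "ryyzn"  [S₁.sig ++ "n"]

12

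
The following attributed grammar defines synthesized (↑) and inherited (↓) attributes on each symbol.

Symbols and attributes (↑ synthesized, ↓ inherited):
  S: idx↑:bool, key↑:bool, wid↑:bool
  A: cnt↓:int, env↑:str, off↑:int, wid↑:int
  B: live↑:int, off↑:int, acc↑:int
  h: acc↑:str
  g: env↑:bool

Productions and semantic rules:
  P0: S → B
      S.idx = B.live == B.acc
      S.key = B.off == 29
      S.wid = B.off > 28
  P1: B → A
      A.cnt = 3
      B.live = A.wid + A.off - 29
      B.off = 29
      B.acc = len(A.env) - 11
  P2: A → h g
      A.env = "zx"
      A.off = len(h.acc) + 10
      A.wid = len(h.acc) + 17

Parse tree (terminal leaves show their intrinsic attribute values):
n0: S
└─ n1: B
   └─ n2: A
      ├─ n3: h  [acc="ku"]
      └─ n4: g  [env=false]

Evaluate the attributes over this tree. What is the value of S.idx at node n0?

false

1. n2.cnt = 3  [3]
2. n3.acc = "ku"  [terminal]
3. n4.env = false  [terminal]
4. n2.env = "zx"  ["zx"]
5. n2.off = 12  [len(h.acc) + 10]
6. n2.wid = 19  [len(h.acc) + 17]
7. n1.live = 2  [A.wid + A.off - 29]
8. n1.off = 29  [29]
9. n1.acc = -9  [len(A.env) - 11]
10. n0.idx = false  [B.live == B.acc]
11. n0.key = true  [B.off == 29]
12. n0.wid = true  [B.off > 28]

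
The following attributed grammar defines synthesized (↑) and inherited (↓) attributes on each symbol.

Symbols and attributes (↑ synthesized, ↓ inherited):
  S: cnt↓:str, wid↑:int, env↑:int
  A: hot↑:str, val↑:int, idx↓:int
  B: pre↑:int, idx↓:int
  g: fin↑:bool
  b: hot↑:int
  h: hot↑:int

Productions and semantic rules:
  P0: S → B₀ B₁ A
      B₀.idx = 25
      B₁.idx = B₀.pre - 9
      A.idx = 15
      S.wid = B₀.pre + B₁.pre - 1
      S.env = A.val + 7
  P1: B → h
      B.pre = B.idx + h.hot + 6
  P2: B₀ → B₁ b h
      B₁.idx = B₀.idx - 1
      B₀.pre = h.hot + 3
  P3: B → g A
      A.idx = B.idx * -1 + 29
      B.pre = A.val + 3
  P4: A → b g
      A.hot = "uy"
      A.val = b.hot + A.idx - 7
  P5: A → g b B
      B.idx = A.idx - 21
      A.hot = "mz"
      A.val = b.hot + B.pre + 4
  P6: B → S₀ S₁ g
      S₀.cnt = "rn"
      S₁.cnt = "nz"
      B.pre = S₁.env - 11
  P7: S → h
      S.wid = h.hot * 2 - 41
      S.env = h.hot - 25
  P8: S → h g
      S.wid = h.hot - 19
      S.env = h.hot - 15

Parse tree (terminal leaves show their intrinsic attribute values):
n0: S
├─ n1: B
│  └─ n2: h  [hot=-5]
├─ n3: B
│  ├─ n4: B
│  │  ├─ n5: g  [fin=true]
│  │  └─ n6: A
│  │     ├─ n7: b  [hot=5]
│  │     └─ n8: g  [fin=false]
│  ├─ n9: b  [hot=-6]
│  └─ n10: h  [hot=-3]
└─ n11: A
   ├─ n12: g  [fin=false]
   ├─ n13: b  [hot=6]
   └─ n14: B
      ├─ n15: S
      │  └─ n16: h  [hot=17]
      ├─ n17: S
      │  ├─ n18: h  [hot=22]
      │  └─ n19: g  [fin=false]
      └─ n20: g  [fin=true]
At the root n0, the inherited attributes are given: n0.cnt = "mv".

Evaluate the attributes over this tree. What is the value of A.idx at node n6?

1. n0.cnt = "mv"  [given at root]
2. n1.idx = 25  [25]
3. n2.hot = -5  [terminal]
4. n1.pre = 26  [B.idx + h.hot + 6]
5. n3.idx = 17  [B₀.pre - 9]
6. n4.idx = 16  [B₀.idx - 1]
7. n5.fin = true  [terminal]
8. n6.idx = 13  [B.idx * -1 + 29]
9. n7.hot = 5  [terminal]
10. n8.fin = false  [terminal]
11. n6.hot = "uy"  ["uy"]
12. n6.val = 11  [b.hot + A.idx - 7]
13. n4.pre = 14  [A.val + 3]
14. n9.hot = -6  [terminal]
15. n10.hot = -3  [terminal]
16. n3.pre = 0  [h.hot + 3]
17. n11.idx = 15  [15]
18. n12.fin = false  [terminal]
19. n13.hot = 6  [terminal]
20. n14.idx = -6  [A.idx - 21]
21. n15.cnt = "rn"  ["rn"]
22. n16.hot = 17  [terminal]
23. n15.wid = -7  [h.hot * 2 - 41]
24. n15.env = -8  [h.hot - 25]
25. n17.cnt = "nz"  ["nz"]
26. n18.hot = 22  [terminal]
27. n19.fin = false  [terminal]
28. n17.wid = 3  [h.hot - 19]
29. n17.env = 7  [h.hot - 15]
30. n20.fin = true  [terminal]
31. n14.pre = -4  [S₁.env - 11]
32. n11.hot = "mz"  ["mz"]
33. n11.val = 6  [b.hot + B.pre + 4]
34. n0.wid = 25  [B₀.pre + B₁.pre - 1]
35. n0.env = 13  [A.val + 7]

13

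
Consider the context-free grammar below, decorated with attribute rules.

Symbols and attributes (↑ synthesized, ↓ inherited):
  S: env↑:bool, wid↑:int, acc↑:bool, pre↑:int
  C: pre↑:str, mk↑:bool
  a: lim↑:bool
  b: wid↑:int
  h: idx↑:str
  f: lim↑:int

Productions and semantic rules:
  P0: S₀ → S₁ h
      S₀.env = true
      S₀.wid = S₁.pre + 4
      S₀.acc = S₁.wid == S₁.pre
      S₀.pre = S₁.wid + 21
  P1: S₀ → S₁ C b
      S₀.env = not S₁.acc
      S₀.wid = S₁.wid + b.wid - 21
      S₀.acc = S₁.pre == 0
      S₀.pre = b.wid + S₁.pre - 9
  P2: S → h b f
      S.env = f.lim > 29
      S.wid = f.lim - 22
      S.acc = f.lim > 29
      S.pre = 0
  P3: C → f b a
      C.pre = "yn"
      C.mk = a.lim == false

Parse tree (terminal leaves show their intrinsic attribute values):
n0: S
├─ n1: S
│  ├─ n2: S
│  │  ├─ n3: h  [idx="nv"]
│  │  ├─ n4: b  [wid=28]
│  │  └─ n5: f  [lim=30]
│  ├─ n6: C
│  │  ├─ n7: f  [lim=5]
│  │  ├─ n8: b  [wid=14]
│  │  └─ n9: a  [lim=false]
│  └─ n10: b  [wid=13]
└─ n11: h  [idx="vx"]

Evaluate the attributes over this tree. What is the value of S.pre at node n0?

1. n3.idx = "nv"  [terminal]
2. n4.wid = 28  [terminal]
3. n5.lim = 30  [terminal]
4. n2.env = true  [f.lim > 29]
5. n2.wid = 8  [f.lim - 22]
6. n2.acc = true  [f.lim > 29]
7. n2.pre = 0  [0]
8. n7.lim = 5  [terminal]
9. n8.wid = 14  [terminal]
10. n9.lim = false  [terminal]
11. n6.pre = "yn"  ["yn"]
12. n6.mk = true  [a.lim == false]
13. n10.wid = 13  [terminal]
14. n1.env = false  [not S₁.acc]
15. n1.wid = 0  [S₁.wid + b.wid - 21]
16. n1.acc = true  [S₁.pre == 0]
17. n1.pre = 4  [b.wid + S₁.pre - 9]
18. n11.idx = "vx"  [terminal]
19. n0.env = true  [true]
20. n0.wid = 8  [S₁.pre + 4]
21. n0.acc = false  [S₁.wid == S₁.pre]
22. n0.pre = 21  [S₁.wid + 21]

21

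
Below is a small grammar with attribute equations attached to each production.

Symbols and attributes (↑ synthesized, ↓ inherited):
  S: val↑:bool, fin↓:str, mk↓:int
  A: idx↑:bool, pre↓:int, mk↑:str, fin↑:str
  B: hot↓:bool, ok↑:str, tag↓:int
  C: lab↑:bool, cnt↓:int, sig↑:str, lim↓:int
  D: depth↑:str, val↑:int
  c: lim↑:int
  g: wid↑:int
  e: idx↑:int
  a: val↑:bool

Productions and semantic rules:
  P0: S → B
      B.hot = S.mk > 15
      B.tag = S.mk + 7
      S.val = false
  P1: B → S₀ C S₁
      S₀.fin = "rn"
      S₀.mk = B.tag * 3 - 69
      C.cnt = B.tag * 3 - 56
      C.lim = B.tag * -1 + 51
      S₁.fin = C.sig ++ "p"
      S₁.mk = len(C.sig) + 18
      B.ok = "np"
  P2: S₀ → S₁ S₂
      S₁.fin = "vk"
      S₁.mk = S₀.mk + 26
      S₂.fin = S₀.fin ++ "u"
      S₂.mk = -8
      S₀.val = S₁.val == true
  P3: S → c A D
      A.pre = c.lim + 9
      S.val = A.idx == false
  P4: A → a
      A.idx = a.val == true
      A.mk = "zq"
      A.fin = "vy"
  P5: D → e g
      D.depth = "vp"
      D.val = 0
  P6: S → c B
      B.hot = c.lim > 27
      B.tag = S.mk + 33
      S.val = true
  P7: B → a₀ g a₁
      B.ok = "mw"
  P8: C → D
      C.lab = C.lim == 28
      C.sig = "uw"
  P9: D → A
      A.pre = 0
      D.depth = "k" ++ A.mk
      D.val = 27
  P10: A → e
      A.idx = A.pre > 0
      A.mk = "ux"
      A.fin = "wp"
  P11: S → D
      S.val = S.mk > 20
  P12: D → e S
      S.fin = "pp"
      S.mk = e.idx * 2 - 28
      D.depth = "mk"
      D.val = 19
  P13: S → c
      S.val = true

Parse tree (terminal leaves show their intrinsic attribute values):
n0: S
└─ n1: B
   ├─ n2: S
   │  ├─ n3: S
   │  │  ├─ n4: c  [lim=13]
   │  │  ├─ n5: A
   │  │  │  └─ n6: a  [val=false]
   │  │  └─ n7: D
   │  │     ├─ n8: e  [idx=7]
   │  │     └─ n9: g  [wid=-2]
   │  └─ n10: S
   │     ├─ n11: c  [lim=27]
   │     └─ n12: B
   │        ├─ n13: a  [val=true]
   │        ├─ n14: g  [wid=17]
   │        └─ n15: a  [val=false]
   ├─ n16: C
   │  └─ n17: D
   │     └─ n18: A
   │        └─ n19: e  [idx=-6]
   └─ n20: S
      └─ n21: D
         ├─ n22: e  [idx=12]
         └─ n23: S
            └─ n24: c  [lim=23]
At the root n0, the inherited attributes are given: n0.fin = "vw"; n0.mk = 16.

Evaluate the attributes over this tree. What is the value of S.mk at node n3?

26

1. n0.fin = "vw"  [given at root]
2. n0.mk = 16  [given at root]
3. n1.hot = true  [S.mk > 15]
4. n1.tag = 23  [S.mk + 7]
5. n2.fin = "rn"  ["rn"]
6. n2.mk = 0  [B.tag * 3 - 69]
7. n3.fin = "vk"  ["vk"]
8. n3.mk = 26  [S₀.mk + 26]
9. n4.lim = 13  [terminal]
10. n5.pre = 22  [c.lim + 9]
11. n6.val = false  [terminal]
12. n5.idx = false  [a.val == true]
13. n5.mk = "zq"  ["zq"]
14. n5.fin = "vy"  ["vy"]
15. n8.idx = 7  [terminal]
16. n9.wid = -2  [terminal]
17. n7.depth = "vp"  ["vp"]
18. n7.val = 0  [0]
19. n3.val = true  [A.idx == false]
20. n10.fin = "rnu"  [S₀.fin ++ "u"]
21. n10.mk = -8  [-8]
22. n11.lim = 27  [terminal]
23. n12.hot = false  [c.lim > 27]
24. n12.tag = 25  [S.mk + 33]
25. n13.val = true  [terminal]
26. n14.wid = 17  [terminal]
27. n15.val = false  [terminal]
28. n12.ok = "mw"  ["mw"]
29. n10.val = true  [true]
30. n2.val = true  [S₁.val == true]
31. n16.cnt = 13  [B.tag * 3 - 56]
32. n16.lim = 28  [B.tag * -1 + 51]
33. n18.pre = 0  [0]
34. n19.idx = -6  [terminal]
35. n18.idx = false  [A.pre > 0]
36. n18.mk = "ux"  ["ux"]
37. n18.fin = "wp"  ["wp"]
38. n17.depth = "kux"  ["k" ++ A.mk]
39. n17.val = 27  [27]
40. n16.lab = true  [C.lim == 28]
41. n16.sig = "uw"  ["uw"]
42. n20.fin = "uwp"  [C.sig ++ "p"]
43. n20.mk = 20  [len(C.sig) + 18]
44. n22.idx = 12  [terminal]
45. n23.fin = "pp"  ["pp"]
46. n23.mk = -4  [e.idx * 2 - 28]
47. n24.lim = 23  [terminal]
48. n23.val = true  [true]
49. n21.depth = "mk"  ["mk"]
50. n21.val = 19  [19]
51. n20.val = false  [S.mk > 20]
52. n1.ok = "np"  ["np"]
53. n0.val = false  [false]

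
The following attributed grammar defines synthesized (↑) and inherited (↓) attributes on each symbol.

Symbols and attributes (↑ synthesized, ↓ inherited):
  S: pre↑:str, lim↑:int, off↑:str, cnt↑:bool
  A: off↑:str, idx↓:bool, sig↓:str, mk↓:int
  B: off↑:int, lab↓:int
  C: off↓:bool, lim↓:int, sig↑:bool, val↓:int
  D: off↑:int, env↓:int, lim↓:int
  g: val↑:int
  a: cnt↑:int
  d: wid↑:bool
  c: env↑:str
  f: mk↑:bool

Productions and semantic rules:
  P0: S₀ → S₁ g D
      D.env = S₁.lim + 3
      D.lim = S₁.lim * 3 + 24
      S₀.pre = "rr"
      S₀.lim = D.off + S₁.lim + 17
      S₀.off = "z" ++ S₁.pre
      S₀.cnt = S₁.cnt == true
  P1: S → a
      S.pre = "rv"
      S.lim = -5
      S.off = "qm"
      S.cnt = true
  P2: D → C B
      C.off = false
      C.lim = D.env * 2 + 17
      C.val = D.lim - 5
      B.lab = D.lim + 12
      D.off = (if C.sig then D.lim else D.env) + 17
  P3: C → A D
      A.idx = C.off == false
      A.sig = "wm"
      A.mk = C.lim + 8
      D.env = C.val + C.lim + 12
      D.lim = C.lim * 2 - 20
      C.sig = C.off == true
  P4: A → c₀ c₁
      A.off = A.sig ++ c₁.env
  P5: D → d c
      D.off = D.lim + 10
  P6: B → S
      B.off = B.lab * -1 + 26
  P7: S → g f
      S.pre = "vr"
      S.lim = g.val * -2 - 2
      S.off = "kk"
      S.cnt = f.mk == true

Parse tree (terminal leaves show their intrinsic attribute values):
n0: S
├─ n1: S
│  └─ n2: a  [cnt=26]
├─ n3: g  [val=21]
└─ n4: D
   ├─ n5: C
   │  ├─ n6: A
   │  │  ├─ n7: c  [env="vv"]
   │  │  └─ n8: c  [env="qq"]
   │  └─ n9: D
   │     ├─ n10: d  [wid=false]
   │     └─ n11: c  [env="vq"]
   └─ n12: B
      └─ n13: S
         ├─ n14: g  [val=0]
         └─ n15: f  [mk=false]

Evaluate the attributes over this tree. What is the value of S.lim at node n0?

1. n2.cnt = 26  [terminal]
2. n1.pre = "rv"  ["rv"]
3. n1.lim = -5  [-5]
4. n1.off = "qm"  ["qm"]
5. n1.cnt = true  [true]
6. n3.val = 21  [terminal]
7. n4.env = -2  [S₁.lim + 3]
8. n4.lim = 9  [S₁.lim * 3 + 24]
9. n5.off = false  [false]
10. n5.lim = 13  [D.env * 2 + 17]
11. n5.val = 4  [D.lim - 5]
12. n6.idx = true  [C.off == false]
13. n6.sig = "wm"  ["wm"]
14. n6.mk = 21  [C.lim + 8]
15. n7.env = "vv"  [terminal]
16. n8.env = "qq"  [terminal]
17. n6.off = "wmqq"  [A.sig ++ c₁.env]
18. n9.env = 29  [C.val + C.lim + 12]
19. n9.lim = 6  [C.lim * 2 - 20]
20. n10.wid = false  [terminal]
21. n11.env = "vq"  [terminal]
22. n9.off = 16  [D.lim + 10]
23. n5.sig = false  [C.off == true]
24. n12.lab = 21  [D.lim + 12]
25. n14.val = 0  [terminal]
26. n15.mk = false  [terminal]
27. n13.pre = "vr"  ["vr"]
28. n13.lim = -2  [g.val * -2 - 2]
29. n13.off = "kk"  ["kk"]
30. n13.cnt = false  [f.mk == true]
31. n12.off = 5  [B.lab * -1 + 26]
32. n4.off = 15  [(if C.sig then D.lim else D.env) + 17]
33. n0.pre = "rr"  ["rr"]
34. n0.lim = 27  [D.off + S₁.lim + 17]
35. n0.off = "zrv"  ["z" ++ S₁.pre]
36. n0.cnt = true  [S₁.cnt == true]

27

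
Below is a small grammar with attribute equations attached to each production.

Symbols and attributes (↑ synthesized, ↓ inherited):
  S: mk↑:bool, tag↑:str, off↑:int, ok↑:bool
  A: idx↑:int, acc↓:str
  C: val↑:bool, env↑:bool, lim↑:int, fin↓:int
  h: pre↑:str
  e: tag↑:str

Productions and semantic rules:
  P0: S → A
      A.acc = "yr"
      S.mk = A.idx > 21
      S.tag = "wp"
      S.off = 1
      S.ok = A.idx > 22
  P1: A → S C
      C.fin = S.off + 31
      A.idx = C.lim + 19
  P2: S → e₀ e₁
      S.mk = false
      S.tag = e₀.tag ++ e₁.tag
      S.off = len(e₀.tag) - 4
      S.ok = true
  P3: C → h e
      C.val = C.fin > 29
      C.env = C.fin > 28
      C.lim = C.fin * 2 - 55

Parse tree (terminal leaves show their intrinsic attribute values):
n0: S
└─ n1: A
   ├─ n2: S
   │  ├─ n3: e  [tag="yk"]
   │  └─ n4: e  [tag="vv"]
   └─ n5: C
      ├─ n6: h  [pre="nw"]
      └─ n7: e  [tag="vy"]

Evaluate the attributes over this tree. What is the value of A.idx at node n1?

22

1. n1.acc = "yr"  ["yr"]
2. n3.tag = "yk"  [terminal]
3. n4.tag = "vv"  [terminal]
4. n2.mk = false  [false]
5. n2.tag = "ykvv"  [e₀.tag ++ e₁.tag]
6. n2.off = -2  [len(e₀.tag) - 4]
7. n2.ok = true  [true]
8. n5.fin = 29  [S.off + 31]
9. n6.pre = "nw"  [terminal]
10. n7.tag = "vy"  [terminal]
11. n5.val = false  [C.fin > 29]
12. n5.env = true  [C.fin > 28]
13. n5.lim = 3  [C.fin * 2 - 55]
14. n1.idx = 22  [C.lim + 19]
15. n0.mk = true  [A.idx > 21]
16. n0.tag = "wp"  ["wp"]
17. n0.off = 1  [1]
18. n0.ok = false  [A.idx > 22]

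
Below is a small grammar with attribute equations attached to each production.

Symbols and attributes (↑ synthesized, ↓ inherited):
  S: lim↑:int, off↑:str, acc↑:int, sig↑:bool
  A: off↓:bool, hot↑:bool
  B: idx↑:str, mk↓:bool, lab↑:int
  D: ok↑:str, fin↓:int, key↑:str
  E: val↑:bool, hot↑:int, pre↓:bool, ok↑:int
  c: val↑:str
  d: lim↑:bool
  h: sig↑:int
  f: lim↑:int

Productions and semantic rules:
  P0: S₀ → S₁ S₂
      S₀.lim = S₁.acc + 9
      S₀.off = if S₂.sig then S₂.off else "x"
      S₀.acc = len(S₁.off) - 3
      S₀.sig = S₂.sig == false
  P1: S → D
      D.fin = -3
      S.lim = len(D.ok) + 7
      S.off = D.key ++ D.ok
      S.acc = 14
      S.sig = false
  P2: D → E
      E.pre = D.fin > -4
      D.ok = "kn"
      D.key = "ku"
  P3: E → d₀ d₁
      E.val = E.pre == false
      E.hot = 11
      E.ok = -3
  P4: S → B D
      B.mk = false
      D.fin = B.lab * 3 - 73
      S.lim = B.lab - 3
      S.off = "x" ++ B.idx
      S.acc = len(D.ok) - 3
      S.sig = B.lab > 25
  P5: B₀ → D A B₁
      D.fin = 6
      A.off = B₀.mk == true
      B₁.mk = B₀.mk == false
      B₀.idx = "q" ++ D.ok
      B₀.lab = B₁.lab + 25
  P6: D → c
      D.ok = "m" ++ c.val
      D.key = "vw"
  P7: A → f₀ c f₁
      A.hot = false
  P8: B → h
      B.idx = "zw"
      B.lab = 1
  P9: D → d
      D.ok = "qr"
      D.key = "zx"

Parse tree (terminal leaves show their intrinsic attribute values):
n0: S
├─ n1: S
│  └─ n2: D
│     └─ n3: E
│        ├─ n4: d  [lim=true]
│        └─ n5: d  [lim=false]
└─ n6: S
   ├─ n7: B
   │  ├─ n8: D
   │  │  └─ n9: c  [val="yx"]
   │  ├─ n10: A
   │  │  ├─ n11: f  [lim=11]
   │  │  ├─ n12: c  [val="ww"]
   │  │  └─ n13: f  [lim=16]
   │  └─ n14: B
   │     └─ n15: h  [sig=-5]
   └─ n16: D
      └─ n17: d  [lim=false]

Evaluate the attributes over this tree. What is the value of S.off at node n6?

1. n2.fin = -3  [-3]
2. n3.pre = true  [D.fin > -4]
3. n4.lim = true  [terminal]
4. n5.lim = false  [terminal]
5. n3.val = false  [E.pre == false]
6. n3.hot = 11  [11]
7. n3.ok = -3  [-3]
8. n2.ok = "kn"  ["kn"]
9. n2.key = "ku"  ["ku"]
10. n1.lim = 9  [len(D.ok) + 7]
11. n1.off = "kukn"  [D.key ++ D.ok]
12. n1.acc = 14  [14]
13. n1.sig = false  [false]
14. n7.mk = false  [false]
15. n8.fin = 6  [6]
16. n9.val = "yx"  [terminal]
17. n8.ok = "myx"  ["m" ++ c.val]
18. n8.key = "vw"  ["vw"]
19. n10.off = false  [B₀.mk == true]
20. n11.lim = 11  [terminal]
21. n12.val = "ww"  [terminal]
22. n13.lim = 16  [terminal]
23. n10.hot = false  [false]
24. n14.mk = true  [B₀.mk == false]
25. n15.sig = -5  [terminal]
26. n14.idx = "zw"  ["zw"]
27. n14.lab = 1  [1]
28. n7.idx = "qmyx"  ["q" ++ D.ok]
29. n7.lab = 26  [B₁.lab + 25]
30. n16.fin = 5  [B.lab * 3 - 73]
31. n17.lim = false  [terminal]
32. n16.ok = "qr"  ["qr"]
33. n16.key = "zx"  ["zx"]
34. n6.lim = 23  [B.lab - 3]
35. n6.off = "xqmyx"  ["x" ++ B.idx]
36. n6.acc = -1  [len(D.ok) - 3]
37. n6.sig = true  [B.lab > 25]
38. n0.lim = 23  [S₁.acc + 9]
39. n0.off = "xqmyx"  [if S₂.sig then S₂.off else "x"]
40. n0.acc = 1  [len(S₁.off) - 3]
41. n0.sig = false  [S₂.sig == false]

"xqmyx"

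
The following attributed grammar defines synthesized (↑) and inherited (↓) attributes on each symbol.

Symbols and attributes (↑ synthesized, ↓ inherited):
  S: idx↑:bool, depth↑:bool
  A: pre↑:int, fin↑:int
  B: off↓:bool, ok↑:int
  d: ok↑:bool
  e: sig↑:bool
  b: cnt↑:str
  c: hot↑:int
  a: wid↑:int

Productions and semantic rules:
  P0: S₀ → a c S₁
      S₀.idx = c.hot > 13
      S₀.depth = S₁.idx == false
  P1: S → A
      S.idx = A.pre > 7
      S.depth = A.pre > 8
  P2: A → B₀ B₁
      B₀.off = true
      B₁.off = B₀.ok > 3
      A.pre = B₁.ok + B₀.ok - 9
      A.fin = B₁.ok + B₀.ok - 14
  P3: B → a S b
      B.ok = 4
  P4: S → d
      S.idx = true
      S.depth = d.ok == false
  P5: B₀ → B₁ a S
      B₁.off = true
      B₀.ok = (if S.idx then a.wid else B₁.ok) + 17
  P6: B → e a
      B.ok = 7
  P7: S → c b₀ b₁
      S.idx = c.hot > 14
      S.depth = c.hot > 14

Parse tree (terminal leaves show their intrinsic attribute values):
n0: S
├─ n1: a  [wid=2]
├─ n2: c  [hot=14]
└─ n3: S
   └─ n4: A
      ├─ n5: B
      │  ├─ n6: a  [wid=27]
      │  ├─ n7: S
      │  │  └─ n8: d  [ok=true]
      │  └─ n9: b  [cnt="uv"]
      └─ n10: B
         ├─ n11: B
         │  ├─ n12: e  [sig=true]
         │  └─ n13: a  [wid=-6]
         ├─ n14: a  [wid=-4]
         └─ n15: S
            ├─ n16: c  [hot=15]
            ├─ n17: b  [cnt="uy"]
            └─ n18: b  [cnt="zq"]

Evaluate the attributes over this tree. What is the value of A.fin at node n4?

3

1. n1.wid = 2  [terminal]
2. n2.hot = 14  [terminal]
3. n5.off = true  [true]
4. n6.wid = 27  [terminal]
5. n8.ok = true  [terminal]
6. n7.idx = true  [true]
7. n7.depth = false  [d.ok == false]
8. n9.cnt = "uv"  [terminal]
9. n5.ok = 4  [4]
10. n10.off = true  [B₀.ok > 3]
11. n11.off = true  [true]
12. n12.sig = true  [terminal]
13. n13.wid = -6  [terminal]
14. n11.ok = 7  [7]
15. n14.wid = -4  [terminal]
16. n16.hot = 15  [terminal]
17. n17.cnt = "uy"  [terminal]
18. n18.cnt = "zq"  [terminal]
19. n15.idx = true  [c.hot > 14]
20. n15.depth = true  [c.hot > 14]
21. n10.ok = 13  [(if S.idx then a.wid else B₁.ok) + 17]
22. n4.pre = 8  [B₁.ok + B₀.ok - 9]
23. n4.fin = 3  [B₁.ok + B₀.ok - 14]
24. n3.idx = true  [A.pre > 7]
25. n3.depth = false  [A.pre > 8]
26. n0.idx = true  [c.hot > 13]
27. n0.depth = false  [S₁.idx == false]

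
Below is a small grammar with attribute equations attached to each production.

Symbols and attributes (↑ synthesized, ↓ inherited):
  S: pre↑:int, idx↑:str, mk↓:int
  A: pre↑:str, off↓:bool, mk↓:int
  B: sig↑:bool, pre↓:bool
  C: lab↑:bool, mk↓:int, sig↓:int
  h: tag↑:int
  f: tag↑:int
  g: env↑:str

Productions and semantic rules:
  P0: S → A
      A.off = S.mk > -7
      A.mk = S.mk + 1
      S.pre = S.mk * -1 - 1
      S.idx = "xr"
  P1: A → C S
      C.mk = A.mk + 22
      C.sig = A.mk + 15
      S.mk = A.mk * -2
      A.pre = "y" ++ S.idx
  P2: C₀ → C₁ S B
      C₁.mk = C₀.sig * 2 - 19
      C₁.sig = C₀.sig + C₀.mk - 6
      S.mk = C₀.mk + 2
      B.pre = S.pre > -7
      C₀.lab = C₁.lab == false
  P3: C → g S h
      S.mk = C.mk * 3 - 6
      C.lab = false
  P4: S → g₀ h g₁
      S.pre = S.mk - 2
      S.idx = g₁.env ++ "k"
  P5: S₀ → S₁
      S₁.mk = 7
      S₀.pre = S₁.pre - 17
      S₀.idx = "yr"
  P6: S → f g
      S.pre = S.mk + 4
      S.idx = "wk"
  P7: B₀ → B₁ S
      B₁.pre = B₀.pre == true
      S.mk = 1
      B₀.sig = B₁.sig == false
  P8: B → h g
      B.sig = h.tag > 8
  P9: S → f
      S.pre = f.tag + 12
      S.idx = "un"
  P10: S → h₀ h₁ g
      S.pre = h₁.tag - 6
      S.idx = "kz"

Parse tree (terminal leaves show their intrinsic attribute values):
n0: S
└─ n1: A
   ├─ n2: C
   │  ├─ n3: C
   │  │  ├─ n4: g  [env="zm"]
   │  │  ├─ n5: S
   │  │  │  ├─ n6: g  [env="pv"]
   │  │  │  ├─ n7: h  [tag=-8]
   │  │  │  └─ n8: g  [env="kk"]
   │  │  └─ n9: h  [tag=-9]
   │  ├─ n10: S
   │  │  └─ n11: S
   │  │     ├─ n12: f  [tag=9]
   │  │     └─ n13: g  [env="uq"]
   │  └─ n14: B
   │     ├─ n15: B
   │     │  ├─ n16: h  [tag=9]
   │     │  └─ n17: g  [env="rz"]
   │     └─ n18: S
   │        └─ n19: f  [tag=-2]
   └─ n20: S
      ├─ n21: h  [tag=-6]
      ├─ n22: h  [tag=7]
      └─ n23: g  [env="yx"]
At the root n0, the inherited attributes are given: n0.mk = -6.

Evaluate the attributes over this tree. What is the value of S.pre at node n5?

-5

1. n0.mk = -6  [given at root]
2. n1.off = true  [S.mk > -7]
3. n1.mk = -5  [S.mk + 1]
4. n2.mk = 17  [A.mk + 22]
5. n2.sig = 10  [A.mk + 15]
6. n3.mk = 1  [C₀.sig * 2 - 19]
7. n3.sig = 21  [C₀.sig + C₀.mk - 6]
8. n4.env = "zm"  [terminal]
9. n5.mk = -3  [C.mk * 3 - 6]
10. n6.env = "pv"  [terminal]
11. n7.tag = -8  [terminal]
12. n8.env = "kk"  [terminal]
13. n5.pre = -5  [S.mk - 2]
14. n5.idx = "kkk"  [g₁.env ++ "k"]
15. n9.tag = -9  [terminal]
16. n3.lab = false  [false]
17. n10.mk = 19  [C₀.mk + 2]
18. n11.mk = 7  [7]
19. n12.tag = 9  [terminal]
20. n13.env = "uq"  [terminal]
21. n11.pre = 11  [S.mk + 4]
22. n11.idx = "wk"  ["wk"]
23. n10.pre = -6  [S₁.pre - 17]
24. n10.idx = "yr"  ["yr"]
25. n14.pre = true  [S.pre > -7]
26. n15.pre = true  [B₀.pre == true]
27. n16.tag = 9  [terminal]
28. n17.env = "rz"  [terminal]
29. n15.sig = true  [h.tag > 8]
30. n18.mk = 1  [1]
31. n19.tag = -2  [terminal]
32. n18.pre = 10  [f.tag + 12]
33. n18.idx = "un"  ["un"]
34. n14.sig = false  [B₁.sig == false]
35. n2.lab = true  [C₁.lab == false]
36. n20.mk = 10  [A.mk * -2]
37. n21.tag = -6  [terminal]
38. n22.tag = 7  [terminal]
39. n23.env = "yx"  [terminal]
40. n20.pre = 1  [h₁.tag - 6]
41. n20.idx = "kz"  ["kz"]
42. n1.pre = "ykz"  ["y" ++ S.idx]
43. n0.pre = 5  [S.mk * -1 - 1]
44. n0.idx = "xr"  ["xr"]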